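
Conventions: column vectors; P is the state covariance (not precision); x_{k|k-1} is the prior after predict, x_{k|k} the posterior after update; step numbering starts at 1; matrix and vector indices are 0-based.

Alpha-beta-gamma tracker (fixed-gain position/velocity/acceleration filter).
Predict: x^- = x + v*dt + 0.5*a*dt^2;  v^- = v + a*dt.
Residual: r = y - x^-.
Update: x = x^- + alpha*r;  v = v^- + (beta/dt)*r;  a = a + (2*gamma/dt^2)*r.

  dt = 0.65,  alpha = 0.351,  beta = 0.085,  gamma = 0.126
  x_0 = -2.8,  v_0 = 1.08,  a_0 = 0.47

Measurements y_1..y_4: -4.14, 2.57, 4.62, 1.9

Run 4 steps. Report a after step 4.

a_post = 2.5524

step 1: x_pred=-1.9987  r=-2.1413  x^+=-2.7503  v^+=1.1055  a^+=-0.8072
step 2: x_pred=-2.2023  r=4.7723  x^+=-0.5272  v^+=1.2049  a^+=2.0392
step 3: x_pred=0.6868  r=3.9332  x^+=2.0673  v^+=3.0447  a^+=4.3852
step 4: x_pred=4.9728  r=-3.0728  x^+=3.8942  v^+=5.4933  a^+=2.5524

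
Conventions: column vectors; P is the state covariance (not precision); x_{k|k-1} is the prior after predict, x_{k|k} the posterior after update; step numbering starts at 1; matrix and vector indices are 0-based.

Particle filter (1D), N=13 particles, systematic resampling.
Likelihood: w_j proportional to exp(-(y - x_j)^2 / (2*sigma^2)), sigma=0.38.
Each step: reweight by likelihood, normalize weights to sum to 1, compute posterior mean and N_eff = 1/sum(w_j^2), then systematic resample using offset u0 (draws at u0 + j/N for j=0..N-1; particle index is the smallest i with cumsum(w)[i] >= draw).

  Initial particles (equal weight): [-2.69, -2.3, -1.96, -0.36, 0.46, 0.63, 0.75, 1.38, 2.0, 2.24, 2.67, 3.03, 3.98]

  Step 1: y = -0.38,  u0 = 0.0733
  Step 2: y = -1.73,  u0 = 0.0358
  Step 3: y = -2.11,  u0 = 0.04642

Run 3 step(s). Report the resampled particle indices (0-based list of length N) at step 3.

resampled_idx = [0, 1, 2, 3, 4, 5, 6, 7, 8, 9, 10, 11, 12]

step 1: w=[0.0000, 0.0000, 0.0002, 0.8861, 0.0771, 0.0259, 0.0107, 0.0000, 0.0000, 0.0000, 0.0000, 0.0000, 0.0000]  mean=-0.2595  Neff=1.2627  idx=[3, 3, 3, 3, 3, 3, 3, 3, 3, 3, 3, 4, 6]
step 2: w=[0.0909, 0.0909, 0.0909, 0.0909, 0.0909, 0.0909, 0.0909, 0.0909, 0.0909, 0.0909, 0.0909, 0.0000, 0.0000]  mean=-0.3600  Neff=11.0001  idx=[0, 1, 2, 2, 3, 4, 5, 6, 7, 8, 8, 9, 10]
step 3: w=[0.0769, 0.0769, 0.0769, 0.0769, 0.0769, 0.0769, 0.0769, 0.0769, 0.0769, 0.0769, 0.0769, 0.0769, 0.0769]  mean=-0.3600  Neff=13.0000  idx=[0, 1, 2, 3, 4, 5, 6, 7, 8, 9, 10, 11, 12]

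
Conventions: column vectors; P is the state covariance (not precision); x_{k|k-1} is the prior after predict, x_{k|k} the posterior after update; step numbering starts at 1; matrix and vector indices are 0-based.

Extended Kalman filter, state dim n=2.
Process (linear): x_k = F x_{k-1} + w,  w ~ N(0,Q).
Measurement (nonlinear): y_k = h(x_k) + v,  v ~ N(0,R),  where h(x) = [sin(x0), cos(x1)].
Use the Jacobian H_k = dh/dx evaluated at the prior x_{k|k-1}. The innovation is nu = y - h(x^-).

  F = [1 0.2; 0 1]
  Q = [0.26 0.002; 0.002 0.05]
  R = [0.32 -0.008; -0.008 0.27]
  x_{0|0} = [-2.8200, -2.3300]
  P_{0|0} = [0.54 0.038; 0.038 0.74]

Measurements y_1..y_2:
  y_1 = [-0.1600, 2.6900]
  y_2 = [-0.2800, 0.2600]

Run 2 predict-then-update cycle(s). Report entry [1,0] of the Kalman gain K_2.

step 1: x^-=[-3.2860, -2.3300]  P^-=[0.8448 0.1880; 0.1880 0.7900]  H_jac=[-0.9896 0.0000; 0.0000 0.7254]  S=[1.1473 -0.1430; -0.1430 0.6857]  K=[-0.7227 0.0482; -0.0596 0.8233]  nu=[-0.3039, 3.3783]  x^+=[-2.9035, 0.4696]  P^+=[0.2341 0.0259; 0.0259 0.3071]
step 2: x^-=[-2.8096, 0.4696]  P^-=[0.5167 0.0893; 0.0893 0.3571]  H_jac=[-0.9454 0.0000; 0.0000 -0.4525]  S=[0.7818 0.0302; 0.0302 0.3431]  K=[-0.6224 -0.0630; -0.0901 -0.4630]  nu=[0.0460, -0.6318]  x^+=[-2.7984, 0.7579]  P^+=[0.2101 0.0266; 0.0266 0.2747]

K[1,0] = -0.0901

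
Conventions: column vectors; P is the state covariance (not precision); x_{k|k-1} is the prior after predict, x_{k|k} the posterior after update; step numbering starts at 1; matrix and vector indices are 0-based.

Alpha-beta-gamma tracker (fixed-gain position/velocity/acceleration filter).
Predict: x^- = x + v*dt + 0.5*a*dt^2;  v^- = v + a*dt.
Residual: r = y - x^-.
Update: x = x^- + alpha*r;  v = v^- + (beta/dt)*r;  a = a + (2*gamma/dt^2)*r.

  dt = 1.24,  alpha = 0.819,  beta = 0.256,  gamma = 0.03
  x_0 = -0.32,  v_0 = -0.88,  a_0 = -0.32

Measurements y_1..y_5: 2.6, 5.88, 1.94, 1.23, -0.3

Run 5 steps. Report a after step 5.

a_post = -0.1755

step 1: x_pred=-1.6572  r=4.2572  x^+=1.8294  v^+=-0.3979  a^+=-0.1539
step 2: x_pred=1.2178  r=4.6622  x^+=5.0361  v^+=0.3738  a^+=0.0281
step 3: x_pred=5.5213  r=-3.5813  x^+=2.5882  v^+=-0.3307  a^+=-0.1117
step 4: x_pred=2.0922  r=-0.8622  x^+=1.3861  v^+=-0.6472  a^+=-0.1453
step 5: x_pred=0.4717  r=-0.7717  x^+=-0.1603  v^+=-0.9868  a^+=-0.1755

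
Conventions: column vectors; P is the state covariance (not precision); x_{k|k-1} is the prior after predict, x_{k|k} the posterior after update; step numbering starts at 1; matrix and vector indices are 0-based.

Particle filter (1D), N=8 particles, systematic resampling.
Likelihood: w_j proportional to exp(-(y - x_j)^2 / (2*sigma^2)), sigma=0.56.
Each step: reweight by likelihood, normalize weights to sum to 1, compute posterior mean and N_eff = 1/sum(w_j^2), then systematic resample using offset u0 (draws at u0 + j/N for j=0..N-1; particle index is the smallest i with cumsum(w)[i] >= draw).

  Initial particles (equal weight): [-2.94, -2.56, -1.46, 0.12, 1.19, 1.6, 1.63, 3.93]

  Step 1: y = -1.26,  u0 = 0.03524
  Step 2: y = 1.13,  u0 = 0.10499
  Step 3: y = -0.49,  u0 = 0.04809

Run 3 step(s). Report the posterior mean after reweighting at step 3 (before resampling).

step 1: w=[0.0104, 0.0635, 0.8810, 0.0451, 0.0001, 0.0000, 0.0000, 0.0000]  mean=-1.4738  Neff=1.2783  idx=[1, 2, 2, 2, 2, 2, 2, 2]
step 2: w=[0.0000, 0.1429, 0.1429, 0.1429, 0.1429, 0.1429, 0.1429, 0.1429]  mean=-1.4600  Neff=7.0000  idx=[1, 2, 3, 4, 5, 6, 6, 7]
step 3: w=[0.1250, 0.1250, 0.1250, 0.1250, 0.1250, 0.1250, 0.1250, 0.1250]  mean=-1.4600  Neff=8.0000  idx=[0, 1, 2, 3, 4, 5, 6, 7]

post_mean = -1.4600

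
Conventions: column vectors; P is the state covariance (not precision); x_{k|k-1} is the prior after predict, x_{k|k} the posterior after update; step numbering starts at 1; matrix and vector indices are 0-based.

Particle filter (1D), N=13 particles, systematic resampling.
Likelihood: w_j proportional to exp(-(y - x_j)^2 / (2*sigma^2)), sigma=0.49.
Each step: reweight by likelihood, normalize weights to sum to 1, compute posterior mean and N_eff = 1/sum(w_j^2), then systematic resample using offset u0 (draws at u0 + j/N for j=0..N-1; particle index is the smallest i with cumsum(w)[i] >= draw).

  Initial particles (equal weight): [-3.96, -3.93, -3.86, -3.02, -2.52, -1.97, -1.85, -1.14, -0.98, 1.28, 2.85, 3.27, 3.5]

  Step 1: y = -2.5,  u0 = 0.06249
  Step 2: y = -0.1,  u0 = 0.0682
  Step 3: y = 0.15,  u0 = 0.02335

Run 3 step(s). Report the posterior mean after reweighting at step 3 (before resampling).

post_mean = -1.8573

step 1: w=[0.0045, 0.0054, 0.0081, 0.2176, 0.3818, 0.2129, 0.1585, 0.0081, 0.0031, 0.0000, 0.0000, 0.0000, 0.0000]  mean=-2.4145  Neff=3.7918  idx=[3, 3, 3, 4, 4, 4, 4, 4, 5, 5, 6, 6, 6]
step 2: w=[0.0000, 0.0000, 0.0000, 0.0008, 0.0008, 0.0008, 0.0008, 0.0008, 0.1058, 0.1058, 0.2615, 0.2615, 0.2615]  mean=-1.8780  Neff=4.3951  idx=[8, 9, 10, 10, 10, 10, 11, 11, 11, 12, 12, 12, 12]
step 3: w=[0.0305, 0.0305, 0.0854, 0.0854, 0.0854, 0.0854, 0.0854, 0.0854, 0.0854, 0.0854, 0.0854, 0.0854, 0.0854]  mean=-1.8573  Neff=12.1922  idx=[0, 2, 3, 4, 5, 6, 6, 7, 8, 9, 10, 11, 12]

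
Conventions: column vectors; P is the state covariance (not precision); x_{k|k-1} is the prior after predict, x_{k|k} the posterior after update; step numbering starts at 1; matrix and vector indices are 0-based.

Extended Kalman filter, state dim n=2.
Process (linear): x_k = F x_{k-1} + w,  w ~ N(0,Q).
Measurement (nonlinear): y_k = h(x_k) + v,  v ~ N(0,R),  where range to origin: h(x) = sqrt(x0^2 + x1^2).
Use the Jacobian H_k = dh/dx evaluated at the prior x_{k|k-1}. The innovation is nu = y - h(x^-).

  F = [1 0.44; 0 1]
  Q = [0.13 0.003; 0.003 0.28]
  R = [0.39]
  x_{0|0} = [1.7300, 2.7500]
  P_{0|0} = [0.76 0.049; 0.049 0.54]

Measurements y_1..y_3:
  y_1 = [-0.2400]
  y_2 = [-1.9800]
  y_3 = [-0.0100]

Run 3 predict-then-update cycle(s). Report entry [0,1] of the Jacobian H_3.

step 1: x^-=[2.9400, 2.7500]  P^-=[1.0377 0.2896; 0.2896 0.8200]  H_jac=[0.7303 0.6831]  S=[1.6150]  K=[0.5917; 0.4778]  nu=[-4.2657]  x^+=[0.4159, 0.7119]  P^+=[0.4722 -0.1670; -0.1670 0.4513]
step 2: x^-=[0.7292, 0.7119]  P^-=[0.5426 0.0346; 0.0346 0.7313]  H_jac=[0.7155 0.6986]  S=[1.0593]  K=[0.3893; 0.5057]  nu=[-2.9991]  x^+=[-0.4385, -0.8046]  P^+=[0.3820 -0.1740; -0.1740 0.4605]
step 3: x^-=[-0.7925, -0.8046]  P^-=[0.4481 0.0316; 0.0316 0.7405]  H_jac=[-0.7017 -0.7124]  S=[1.0182]  K=[-0.3310; -0.5400]  nu=[-1.1393]  x^+=[-0.4154, -0.1894]  P^+=[0.3366 -0.1503; -0.1503 0.4436]

H_jac[0,1] = -0.7124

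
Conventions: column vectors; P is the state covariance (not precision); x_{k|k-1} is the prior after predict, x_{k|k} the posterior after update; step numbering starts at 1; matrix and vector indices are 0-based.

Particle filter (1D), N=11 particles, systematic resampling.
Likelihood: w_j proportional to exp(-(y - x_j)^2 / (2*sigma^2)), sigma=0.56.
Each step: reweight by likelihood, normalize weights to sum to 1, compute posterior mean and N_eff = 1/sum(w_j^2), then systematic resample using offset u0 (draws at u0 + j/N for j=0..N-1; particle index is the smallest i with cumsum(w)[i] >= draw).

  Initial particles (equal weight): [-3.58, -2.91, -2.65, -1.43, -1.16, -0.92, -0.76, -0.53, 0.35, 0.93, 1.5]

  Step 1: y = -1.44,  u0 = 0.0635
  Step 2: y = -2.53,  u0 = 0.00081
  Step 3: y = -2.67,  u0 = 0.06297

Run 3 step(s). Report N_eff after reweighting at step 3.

N_eff = 9.6046

step 1: w=[0.0002, 0.0093, 0.0284, 0.2929, 0.2586, 0.1904, 0.1402, 0.0782, 0.0018, 0.0000, 0.0000]  mean=-1.1444  Neff=4.6390  idx=[3, 3, 3, 4, 4, 4, 5, 5, 6, 6, 7]
step 2: w=[0.2293, 0.2293, 0.2293, 0.0792, 0.0792, 0.0792, 0.0253, 0.0253, 0.0107, 0.0107, 0.0027]  mean=-1.3233  Neff=5.6175  idx=[0, 0, 0, 1, 1, 1, 2, 2, 3, 4, 5]
step 3: w=[0.1121, 0.1121, 0.1121, 0.1121, 0.1121, 0.1121, 0.1121, 0.1121, 0.0343, 0.0343, 0.0343]  mean=-1.4022  Neff=9.6046  idx=[0, 1, 2, 2, 3, 4, 5, 6, 7, 7, 10]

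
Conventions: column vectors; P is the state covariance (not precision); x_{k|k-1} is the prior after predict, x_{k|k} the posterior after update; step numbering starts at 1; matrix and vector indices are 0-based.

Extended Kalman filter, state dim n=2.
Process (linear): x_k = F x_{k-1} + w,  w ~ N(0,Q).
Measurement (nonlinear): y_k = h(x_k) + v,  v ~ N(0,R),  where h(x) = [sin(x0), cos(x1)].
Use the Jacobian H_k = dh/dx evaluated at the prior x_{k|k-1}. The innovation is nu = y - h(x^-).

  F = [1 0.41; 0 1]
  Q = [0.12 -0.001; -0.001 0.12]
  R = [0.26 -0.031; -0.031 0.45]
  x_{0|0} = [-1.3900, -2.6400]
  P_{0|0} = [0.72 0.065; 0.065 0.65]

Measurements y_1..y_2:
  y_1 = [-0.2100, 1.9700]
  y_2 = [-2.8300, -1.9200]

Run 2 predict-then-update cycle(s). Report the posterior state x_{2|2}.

step 1: x^-=[-2.4724, -2.6400]  P^-=[1.0026 0.3305; 0.3305 0.7700]  H_jac=[-0.7843 0.0000; 0.0000 0.4808]  S=[0.8767 -0.1556; -0.1556 0.6280]  K=[-0.8912 0.0322; -0.1998 0.5400]  nu=[0.4104, 2.8468]  x^+=[-2.7465, -1.1847]  P^+=[0.2967 0.0876; 0.0876 0.5183]
step 2: x^-=[-3.2322, -1.1847]  P^-=[0.5756 0.2991; 0.2991 0.6383]  H_jac=[-0.9959 0.0000; 0.0000 0.9264]  S=[0.8309 -0.3069; -0.3069 0.9978]  K=[-0.6626 0.0738; -0.1574 0.5442]  nu=[-2.9205, -2.2966]  x^+=[-1.4665, -1.9746]  P^+=[0.1753 0.0580; 0.0580 0.2696]

x_post = [-1.4665, -1.9746]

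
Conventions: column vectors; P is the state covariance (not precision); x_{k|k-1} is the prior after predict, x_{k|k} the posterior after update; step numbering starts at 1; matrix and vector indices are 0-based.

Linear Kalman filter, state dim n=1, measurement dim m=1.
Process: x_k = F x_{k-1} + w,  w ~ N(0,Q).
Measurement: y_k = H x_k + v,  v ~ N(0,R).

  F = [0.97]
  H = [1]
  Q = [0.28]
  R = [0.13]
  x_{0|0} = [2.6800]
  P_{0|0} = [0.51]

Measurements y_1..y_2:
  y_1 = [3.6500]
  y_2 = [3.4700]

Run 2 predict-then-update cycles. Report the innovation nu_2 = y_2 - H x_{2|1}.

innov = [0.0783]

step 1: x^-=[2.5996]  P^-=[0.7599]  S=[0.8899]  K=[0.8539]  nu=[1.0504]  x^+=[3.4965]  P^+=[0.1110]
step 2: x^-=[3.3917]  P^-=[0.3844]  S=[0.5144]  K=[0.7473]  nu=[0.0783]  x^+=[3.4502]  P^+=[0.0971]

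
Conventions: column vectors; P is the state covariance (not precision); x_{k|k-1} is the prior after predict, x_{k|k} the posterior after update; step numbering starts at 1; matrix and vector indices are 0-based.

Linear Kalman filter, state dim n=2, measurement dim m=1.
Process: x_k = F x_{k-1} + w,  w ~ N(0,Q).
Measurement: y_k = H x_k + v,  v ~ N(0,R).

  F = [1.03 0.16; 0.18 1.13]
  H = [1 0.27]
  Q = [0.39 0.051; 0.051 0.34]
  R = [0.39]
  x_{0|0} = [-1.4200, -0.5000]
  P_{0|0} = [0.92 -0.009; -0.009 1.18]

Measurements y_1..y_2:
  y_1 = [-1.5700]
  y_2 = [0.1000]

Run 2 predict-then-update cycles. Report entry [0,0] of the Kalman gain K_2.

step 1: x^-=[-1.5426, -0.8206]  P^-=[1.3933 0.4242; 0.4242 1.8729]  S=[2.1489]  K=[0.7017; 0.4327]  nu=[0.1942]  x^+=[-1.4064, -0.7366]  P^+=[0.3353 -0.2283; -0.2283 1.4705]
step 2: x^-=[-1.5664, -1.0855]  P^-=[0.7081 0.1068; 0.1068 2.1357]  S=[1.3115]  K=[0.5619; 0.5211]  nu=[1.9595]  x^+=[-0.4653, -0.0644]  P^+=[0.2940 -0.2773; -0.2773 1.7796]

K[0,0] = 0.5619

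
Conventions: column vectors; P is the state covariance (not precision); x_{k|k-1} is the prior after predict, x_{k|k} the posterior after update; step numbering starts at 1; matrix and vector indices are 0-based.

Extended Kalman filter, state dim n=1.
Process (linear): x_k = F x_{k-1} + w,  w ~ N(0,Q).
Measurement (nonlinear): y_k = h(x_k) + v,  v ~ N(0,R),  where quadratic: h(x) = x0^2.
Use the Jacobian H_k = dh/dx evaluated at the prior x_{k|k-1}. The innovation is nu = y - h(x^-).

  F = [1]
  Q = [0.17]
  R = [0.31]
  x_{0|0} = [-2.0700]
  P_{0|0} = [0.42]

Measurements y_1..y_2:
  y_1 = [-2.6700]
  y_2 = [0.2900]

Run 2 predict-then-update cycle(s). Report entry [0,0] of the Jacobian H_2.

step 1: x^-=[-2.0700]  P^-=[0.5900]  H_jac=[-4.1400]  S=[10.4224]  K=[-0.2344]  nu=[-6.9549]  x^+=[-0.4400]  P^+=[0.0175]
step 2: x^-=[-0.4400]  P^-=[0.1875]  H_jac=[-0.8801]  S=[0.4553]  K=[-0.3626]  nu=[0.0964]  x^+=[-0.4750]  P^+=[0.1277]

H_jac[0,0] = -0.8801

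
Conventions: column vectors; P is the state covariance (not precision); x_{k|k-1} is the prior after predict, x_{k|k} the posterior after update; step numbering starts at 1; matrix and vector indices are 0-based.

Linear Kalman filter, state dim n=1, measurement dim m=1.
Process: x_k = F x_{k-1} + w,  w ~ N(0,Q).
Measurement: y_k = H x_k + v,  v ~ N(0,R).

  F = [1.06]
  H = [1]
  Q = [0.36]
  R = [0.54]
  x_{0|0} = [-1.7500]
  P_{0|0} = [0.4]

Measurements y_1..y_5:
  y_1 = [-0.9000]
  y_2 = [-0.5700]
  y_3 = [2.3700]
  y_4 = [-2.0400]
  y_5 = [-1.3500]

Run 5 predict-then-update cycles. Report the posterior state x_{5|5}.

x_post = [-1.0987]

step 1: x^-=[-1.8550]  P^-=[0.8094]  S=[1.3494]  K=[0.5998]  nu=[0.9550]  x^+=[-1.2822]  P^+=[0.3239]
step 2: x^-=[-1.3591]  P^-=[0.7239]  S=[1.2639]  K=[0.5728]  nu=[0.7891]  x^+=[-0.9071]  P^+=[0.3093]
step 3: x^-=[-0.9616]  P^-=[0.7075]  S=[1.2475]  K=[0.5671]  nu=[3.3316]  x^+=[0.9279]  P^+=[0.3063]
step 4: x^-=[0.9836]  P^-=[0.7041]  S=[1.2441]  K=[0.5660]  nu=[-3.0236]  x^+=[-0.7276]  P^+=[0.3056]
step 5: x^-=[-0.7713]  P^-=[0.7034]  S=[1.2434]  K=[0.5657]  nu=[-0.5787]  x^+=[-1.0987]  P^+=[0.3055]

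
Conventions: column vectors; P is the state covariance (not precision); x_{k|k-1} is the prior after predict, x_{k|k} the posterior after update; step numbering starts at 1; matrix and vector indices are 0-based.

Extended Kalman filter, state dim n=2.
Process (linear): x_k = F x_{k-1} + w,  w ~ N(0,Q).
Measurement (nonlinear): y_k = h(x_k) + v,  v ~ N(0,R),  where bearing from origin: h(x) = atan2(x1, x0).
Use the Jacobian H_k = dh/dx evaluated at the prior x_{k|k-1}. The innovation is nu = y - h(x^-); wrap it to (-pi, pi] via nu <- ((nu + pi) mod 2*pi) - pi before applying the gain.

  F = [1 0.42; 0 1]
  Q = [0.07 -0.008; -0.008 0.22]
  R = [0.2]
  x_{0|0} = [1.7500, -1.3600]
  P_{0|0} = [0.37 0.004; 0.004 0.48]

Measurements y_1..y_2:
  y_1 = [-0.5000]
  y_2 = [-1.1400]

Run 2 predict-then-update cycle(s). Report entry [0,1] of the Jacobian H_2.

step 1: x^-=[1.1788, -1.3600]  P^-=[0.5280 0.1976; 0.1976 0.7000]  H_jac=[0.4199 0.3639]  S=[0.4462]  K=[0.6581; 0.7569]  nu=[0.3566]  x^+=[1.4135, -1.0901]  P^+=[0.3348 -0.0246; -0.0246 0.4444]
step 2: x^-=[0.9557, -1.0901]  P^-=[0.4625 0.1540; 0.1540 0.6644]  H_jac=[0.5187 0.4548]  S=[0.5345]  K=[0.5799; 0.7147]  nu=[-0.2890]  x^+=[0.7881, -1.2966]  P^+=[0.2828 -0.0675; -0.0675 0.3913]

H_jac[0,1] = 0.4548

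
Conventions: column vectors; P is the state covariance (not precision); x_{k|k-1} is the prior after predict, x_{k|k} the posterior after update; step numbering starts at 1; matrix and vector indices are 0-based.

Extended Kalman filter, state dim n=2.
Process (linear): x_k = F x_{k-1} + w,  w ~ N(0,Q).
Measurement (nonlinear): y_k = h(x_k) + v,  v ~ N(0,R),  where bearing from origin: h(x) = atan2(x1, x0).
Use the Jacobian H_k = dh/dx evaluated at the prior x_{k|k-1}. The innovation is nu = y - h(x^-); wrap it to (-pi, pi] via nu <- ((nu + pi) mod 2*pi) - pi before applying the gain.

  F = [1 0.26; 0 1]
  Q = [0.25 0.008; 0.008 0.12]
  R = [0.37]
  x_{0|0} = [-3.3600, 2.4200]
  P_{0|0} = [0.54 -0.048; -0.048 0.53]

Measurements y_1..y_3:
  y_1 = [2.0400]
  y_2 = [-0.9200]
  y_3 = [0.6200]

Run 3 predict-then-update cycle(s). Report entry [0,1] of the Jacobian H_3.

step 1: x^-=[-2.7308, 2.4200]  P^-=[0.8009 0.0978; 0.0978 0.6500]  H_jac=[-0.1818 -0.2051]  S=[0.4311]  K=[-0.3842; -0.3505]  nu=[-0.3765]  x^+=[-2.5862, 2.5519]  P^+=[0.7372 0.0397; 0.0397 0.5970]
step 2: x^-=[-1.9227, 2.5519]  P^-=[1.0483 0.2030; 0.2030 0.7170]  H_jac=[-0.2500 -0.1883]  S=[0.4800]  K=[-0.6255; -0.3870]  nu=[-3.1365]  x^+=[0.0392, 3.7658]  P^+=[0.8605 0.0868; 0.0868 0.6451]
step 3: x^-=[1.0183, 3.7658]  P^-=[1.1992 0.2625; 0.2625 0.7651]  H_jac=[-0.2475 0.0669]  S=[0.4382]  K=[-0.6372; -0.0314]  nu=[-0.6867]  x^+=[1.4558, 3.7873]  P^+=[1.0213 0.2537; 0.2537 0.7647]

H_jac[0,1] = 0.0669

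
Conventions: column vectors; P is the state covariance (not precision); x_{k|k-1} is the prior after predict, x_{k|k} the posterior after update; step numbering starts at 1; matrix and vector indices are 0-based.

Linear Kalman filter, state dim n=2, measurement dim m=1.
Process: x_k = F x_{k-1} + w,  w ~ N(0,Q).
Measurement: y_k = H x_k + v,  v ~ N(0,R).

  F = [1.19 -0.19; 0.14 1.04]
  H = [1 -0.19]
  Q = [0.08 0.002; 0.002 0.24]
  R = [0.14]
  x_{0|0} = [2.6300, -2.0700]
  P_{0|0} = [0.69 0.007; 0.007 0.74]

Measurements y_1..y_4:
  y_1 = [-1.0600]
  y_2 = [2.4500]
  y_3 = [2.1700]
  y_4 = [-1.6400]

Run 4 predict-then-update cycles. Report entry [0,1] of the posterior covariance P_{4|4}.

step 1: x^-=[3.5230, -1.7846]  P^-=[1.0807 -0.0208; -0.0208 1.0559]  S=[1.2667]  K=[0.8563; -0.1748]  nu=[-4.9221]  x^+=[-0.6916, -0.9242]  P^+=[0.1519 0.1688; 0.1688 1.0172]
step 2: x^-=[-0.6474, -1.0580]  P^-=[0.2556 0.0307; 0.0307 1.3924]  S=[0.4342]  K=[0.5752; -0.5386]  nu=[2.8964]  x^+=[1.0186, -2.6179]  P^+=[0.1119 0.1652; 0.1652 1.2664]
step 3: x^-=[1.7096, -2.5800]  P^-=[0.2095 -0.0295; -0.0295 1.6601]  S=[0.4206]  K=[0.5114; -0.8200]  nu=[-0.0298]  x^+=[1.6943, -2.5556]  P^+=[0.0995 0.1469; 0.1469 1.3772]
step 4: x^-=[2.5018, -2.4206]  P^-=[0.2042 -0.0757; -0.0757 1.7743]  S=[0.4370]  K=[0.5002; -0.9446]  nu=[-4.6017]  x^+=[0.2002, 1.9264]  P^+=[0.0949 0.1308; 0.1308 1.3844]

P_post[0,1] = 0.1308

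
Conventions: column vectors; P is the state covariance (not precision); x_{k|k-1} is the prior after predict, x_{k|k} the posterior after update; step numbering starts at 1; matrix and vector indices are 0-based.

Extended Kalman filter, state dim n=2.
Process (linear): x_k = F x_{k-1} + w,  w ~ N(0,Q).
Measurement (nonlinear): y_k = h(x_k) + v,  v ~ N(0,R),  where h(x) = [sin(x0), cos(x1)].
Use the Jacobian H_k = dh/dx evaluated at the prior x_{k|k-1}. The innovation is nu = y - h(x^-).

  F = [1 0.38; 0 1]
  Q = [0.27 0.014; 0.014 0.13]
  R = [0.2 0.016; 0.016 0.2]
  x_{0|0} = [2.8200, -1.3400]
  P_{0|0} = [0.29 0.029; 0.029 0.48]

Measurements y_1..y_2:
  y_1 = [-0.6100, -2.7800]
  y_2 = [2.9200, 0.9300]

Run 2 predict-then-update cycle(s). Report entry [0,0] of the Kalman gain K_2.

step 1: x^-=[2.3108, -1.3400]  P^-=[0.6514 0.2254; 0.2254 0.6100]  H_jac=[-0.6743 0.0000; 0.0000 0.9735]  S=[0.4961 -0.1320; -0.1320 0.7781]  K=[-0.8485 0.1381; -0.1082 0.7448]  nu=[-1.3485, -3.0088]  x^+=[3.0394, -3.4351]  P^+=[0.2484 0.0144; 0.0144 0.1512]
step 2: x^-=[1.7341, -3.4351]  P^-=[0.5512 0.0859; 0.0859 0.2812]  H_jac=[-0.1626 0.0000; 0.0000 -0.2893]  S=[0.2146 0.0200; 0.0200 0.2235]  K=[-0.4107 -0.0744; -0.0314 -0.3612]  nu=[1.9333, 1.8872]  x^+=[0.7998, -4.1773]  P^+=[0.5126 0.0741; 0.0741 0.2514]

K[0,0] = -0.4107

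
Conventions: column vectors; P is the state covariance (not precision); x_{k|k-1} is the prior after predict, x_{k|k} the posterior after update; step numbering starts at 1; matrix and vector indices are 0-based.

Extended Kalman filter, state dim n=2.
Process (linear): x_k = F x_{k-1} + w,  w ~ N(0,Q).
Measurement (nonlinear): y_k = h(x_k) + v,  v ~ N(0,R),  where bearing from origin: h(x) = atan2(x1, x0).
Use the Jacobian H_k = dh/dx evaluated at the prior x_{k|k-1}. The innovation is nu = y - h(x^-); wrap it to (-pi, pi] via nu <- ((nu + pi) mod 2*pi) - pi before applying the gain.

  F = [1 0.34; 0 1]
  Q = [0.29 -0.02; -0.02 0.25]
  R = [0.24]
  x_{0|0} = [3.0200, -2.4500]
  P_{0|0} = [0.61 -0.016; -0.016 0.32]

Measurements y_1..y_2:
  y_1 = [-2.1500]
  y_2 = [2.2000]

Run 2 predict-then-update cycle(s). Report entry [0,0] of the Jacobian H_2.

H_jac[0,0] = 0.3319

step 1: x^-=[2.1870, -2.4500]  P^-=[0.9261 0.0728; 0.0728 0.5700]  H_jac=[0.2272 0.2028]  S=[0.3179]  K=[0.7081; 0.4156]  nu=[-1.3079]  x^+=[1.2608, -2.9935]  P^+=[0.7667 -0.0208; -0.0208 0.5151]
step 2: x^-=[0.2430, -2.9935]  P^-=[1.1021 0.1344; 0.1344 0.7651]  H_jac=[0.3319 0.0269]  S=[0.3643]  K=[1.0138; 0.1790]  nu=[-2.5934]  x^+=[-2.3862, -3.4577]  P^+=[0.7276 0.0683; 0.0683 0.7534]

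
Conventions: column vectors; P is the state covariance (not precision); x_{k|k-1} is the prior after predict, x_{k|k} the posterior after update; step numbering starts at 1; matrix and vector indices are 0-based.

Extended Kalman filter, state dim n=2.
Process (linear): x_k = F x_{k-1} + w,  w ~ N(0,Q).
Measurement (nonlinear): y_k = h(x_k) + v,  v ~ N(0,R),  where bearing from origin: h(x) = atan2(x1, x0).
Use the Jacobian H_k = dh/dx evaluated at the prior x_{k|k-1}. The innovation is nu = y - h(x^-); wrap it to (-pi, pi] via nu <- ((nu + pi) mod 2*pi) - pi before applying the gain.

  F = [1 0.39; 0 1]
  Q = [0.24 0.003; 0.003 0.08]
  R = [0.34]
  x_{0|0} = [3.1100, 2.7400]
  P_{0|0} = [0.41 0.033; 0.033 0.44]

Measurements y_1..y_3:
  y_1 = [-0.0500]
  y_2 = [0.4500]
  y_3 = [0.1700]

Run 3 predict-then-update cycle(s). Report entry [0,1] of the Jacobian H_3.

H_jac[0,1] = 0.1351

step 1: x^-=[4.1786, 2.7400]  P^-=[0.7427 0.2076; 0.2076 0.5200]  H_jac=[-0.1097 0.1674]  S=[0.3559]  K=[-0.1314; 0.1805]  nu=[-0.6304]  x^+=[4.2614, 2.6262]  P^+=[0.7365 0.2160; 0.2160 0.5084]
step 2: x^-=[5.2856, 2.6262]  P^-=[1.2224 0.4173; 0.4173 0.5884]  H_jac=[-0.0754 0.1517]  S=[0.3509]  K=[-0.0822; 0.1648]  nu=[-0.0111]  x^+=[5.2866, 2.6244]  P^+=[1.2200 0.4221; 0.4221 0.5789]
step 3: x^-=[6.3101, 2.6244]  P^-=[1.8773 0.6508; 0.6508 0.6589]  H_jac=[-0.0562 0.1351]  S=[0.3481]  K=[-0.0504; 0.1507]  nu=[-0.2241]  x^+=[6.3214, 2.5906]  P^+=[1.8764 0.6535; 0.6535 0.6510]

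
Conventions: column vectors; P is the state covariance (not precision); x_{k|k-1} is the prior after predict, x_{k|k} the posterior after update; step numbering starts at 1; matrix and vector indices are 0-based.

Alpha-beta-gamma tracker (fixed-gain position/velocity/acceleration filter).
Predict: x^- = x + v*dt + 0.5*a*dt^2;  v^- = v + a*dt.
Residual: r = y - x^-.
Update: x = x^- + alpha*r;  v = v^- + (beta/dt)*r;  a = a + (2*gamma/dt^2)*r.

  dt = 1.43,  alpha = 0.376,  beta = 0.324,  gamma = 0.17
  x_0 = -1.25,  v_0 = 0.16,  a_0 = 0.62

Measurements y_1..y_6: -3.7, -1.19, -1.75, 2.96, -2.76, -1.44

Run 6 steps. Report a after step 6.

a_post = -0.6973

step 1: x_pred=-0.3873  r=-3.3127  x^+=-1.6329  v^+=0.2960  a^+=0.0692
step 2: x_pred=-1.1388  r=-0.0512  x^+=-1.1580  v^+=0.3834  a^+=0.0607
step 3: x_pred=-0.5478  r=-1.2022  x^+=-0.9998  v^+=0.1978  a^+=-0.1392
step 4: x_pred=-0.8593  r=3.8193  x^+=0.5767  v^+=0.8641  a^+=0.4958
step 5: x_pred=2.3193  r=-5.0793  x^+=0.4095  v^+=0.4223  a^+=-0.3487
step 6: x_pred=0.6568  r=-2.0968  x^+=-0.1316  v^+=-0.5515  a^+=-0.6973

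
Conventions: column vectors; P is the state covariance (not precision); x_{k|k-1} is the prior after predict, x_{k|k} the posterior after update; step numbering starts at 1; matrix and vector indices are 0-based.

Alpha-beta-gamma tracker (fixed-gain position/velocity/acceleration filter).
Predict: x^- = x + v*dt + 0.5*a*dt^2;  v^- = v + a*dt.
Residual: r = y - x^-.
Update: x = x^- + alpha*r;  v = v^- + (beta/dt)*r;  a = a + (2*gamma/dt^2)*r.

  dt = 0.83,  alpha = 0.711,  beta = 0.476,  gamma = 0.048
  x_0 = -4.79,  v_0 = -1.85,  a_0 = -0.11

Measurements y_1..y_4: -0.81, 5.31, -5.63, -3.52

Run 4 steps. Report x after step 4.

step 1: x_pred=-6.3634  r=5.5534  x^+=-2.4149  v^+=1.2435  a^+=0.6639
step 2: x_pred=-1.1541  r=6.4641  x^+=3.4419  v^+=5.5017  a^+=1.5647
step 3: x_pred=8.5472  r=-14.1772  x^+=-1.5328  v^+=-1.3302  a^+=-0.4110
step 4: x_pred=-2.7784  r=-0.7416  x^+=-3.3057  v^+=-2.0966  a^+=-0.5143

x_post = -3.3057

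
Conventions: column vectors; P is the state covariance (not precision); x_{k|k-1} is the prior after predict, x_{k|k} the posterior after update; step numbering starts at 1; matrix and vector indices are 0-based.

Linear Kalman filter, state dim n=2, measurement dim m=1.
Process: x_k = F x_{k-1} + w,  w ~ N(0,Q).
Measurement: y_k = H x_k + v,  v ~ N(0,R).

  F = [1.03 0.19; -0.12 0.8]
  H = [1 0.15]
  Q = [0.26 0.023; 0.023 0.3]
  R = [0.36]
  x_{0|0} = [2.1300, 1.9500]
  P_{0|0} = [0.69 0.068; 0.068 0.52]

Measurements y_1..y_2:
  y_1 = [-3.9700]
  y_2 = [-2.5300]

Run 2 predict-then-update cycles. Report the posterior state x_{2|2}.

step 1: x^-=[2.5644, 1.3044]  P^-=[1.0374 0.0712; 0.0712 0.6297]  S=[1.4329]  K=[0.7314; 0.1156]  nu=[-6.7301]  x^+=[-2.3581, 0.5262]  P^+=[0.2708 -0.0500; -0.0500 0.6105]
step 2: x^-=[-2.3289, 0.7039]  P^-=[0.5498 0.0423; 0.0423 0.7042]  S=[0.9383]  K=[0.5927; 0.1577]  nu=[-0.3067]  x^+=[-2.5107, 0.6556]  P^+=[0.2202 -0.0454; -0.0454 0.6809]

x_post = [-2.5107, 0.6556]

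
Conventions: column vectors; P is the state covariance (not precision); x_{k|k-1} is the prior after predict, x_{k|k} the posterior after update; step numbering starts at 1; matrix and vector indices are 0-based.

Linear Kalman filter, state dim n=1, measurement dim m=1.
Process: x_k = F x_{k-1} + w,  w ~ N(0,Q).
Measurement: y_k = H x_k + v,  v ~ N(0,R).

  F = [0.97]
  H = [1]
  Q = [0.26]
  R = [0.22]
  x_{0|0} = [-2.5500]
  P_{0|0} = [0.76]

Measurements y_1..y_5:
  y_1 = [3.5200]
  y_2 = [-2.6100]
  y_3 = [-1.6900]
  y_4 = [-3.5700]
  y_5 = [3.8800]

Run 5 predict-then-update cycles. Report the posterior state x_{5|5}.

step 1: x^-=[-2.4735]  P^-=[0.9751]  S=[1.1951]  K=[0.8159]  nu=[5.9935]  x^+=[2.4167]  P^+=[0.1795]
step 2: x^-=[2.3442]  P^-=[0.4289]  S=[0.6489]  K=[0.6610]  nu=[-4.9542]  x^+=[-0.9303]  P^+=[0.1454]
step 3: x^-=[-0.9024]  P^-=[0.3968]  S=[0.6168]  K=[0.6433]  nu=[-0.7876]  x^+=[-1.4091]  P^+=[0.1415]
step 4: x^-=[-1.3668]  P^-=[0.3932]  S=[0.6132]  K=[0.6412]  nu=[-2.2032]  x^+=[-2.7795]  P^+=[0.1411]
step 5: x^-=[-2.6961]  P^-=[0.3927]  S=[0.6127]  K=[0.6410]  nu=[6.5761]  x^+=[1.5188]  P^+=[0.1410]

x_post = [1.5188]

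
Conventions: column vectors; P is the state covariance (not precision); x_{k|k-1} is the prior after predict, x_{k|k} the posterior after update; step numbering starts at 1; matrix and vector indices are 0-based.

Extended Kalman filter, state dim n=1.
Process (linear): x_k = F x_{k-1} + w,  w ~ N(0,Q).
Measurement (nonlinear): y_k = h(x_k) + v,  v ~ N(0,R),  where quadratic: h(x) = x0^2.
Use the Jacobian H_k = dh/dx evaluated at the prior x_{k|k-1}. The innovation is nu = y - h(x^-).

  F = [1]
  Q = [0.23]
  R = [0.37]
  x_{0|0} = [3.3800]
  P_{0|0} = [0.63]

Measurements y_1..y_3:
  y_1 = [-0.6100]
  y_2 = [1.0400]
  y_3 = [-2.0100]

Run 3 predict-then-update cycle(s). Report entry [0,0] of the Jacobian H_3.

H_jac[0,0] = 2.3858

step 1: x^-=[3.3800]  P^-=[0.8600]  H_jac=[6.7600]  S=[39.6699]  K=[0.1465]  nu=[-12.0344]  x^+=[1.6164]  P^+=[0.0080]
step 2: x^-=[1.6164]  P^-=[0.2380]  H_jac=[3.2327]  S=[2.8575]  K=[0.2693]  nu=[-1.5726]  x^+=[1.1929]  P^+=[0.0308]
step 3: x^-=[1.1929]  P^-=[0.2608]  H_jac=[2.3858]  S=[1.8546]  K=[0.3355]  nu=[-3.4330]  x^+=[0.0410]  P^+=[0.0520]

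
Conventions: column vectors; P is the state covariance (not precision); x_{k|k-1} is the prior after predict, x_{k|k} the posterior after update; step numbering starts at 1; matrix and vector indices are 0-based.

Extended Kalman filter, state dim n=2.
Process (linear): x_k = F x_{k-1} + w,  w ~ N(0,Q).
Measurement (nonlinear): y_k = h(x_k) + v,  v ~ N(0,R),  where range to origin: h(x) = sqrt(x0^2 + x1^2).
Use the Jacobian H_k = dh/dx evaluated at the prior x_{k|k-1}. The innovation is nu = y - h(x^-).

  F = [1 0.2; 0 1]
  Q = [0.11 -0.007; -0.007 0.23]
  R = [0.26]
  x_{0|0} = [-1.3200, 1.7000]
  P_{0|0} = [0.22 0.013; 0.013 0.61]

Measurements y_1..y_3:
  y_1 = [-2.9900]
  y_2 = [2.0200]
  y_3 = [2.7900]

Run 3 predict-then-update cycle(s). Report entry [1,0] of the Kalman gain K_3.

K[1,0] = -0.5107

step 1: x^-=[-0.9800, 1.7000]  P^-=[0.3596 0.1280; 0.1280 0.8400]  H_jac=[-0.4994 0.8664]  S=[0.8694]  K=[-0.0790; 0.7635]  nu=[-4.9522]  x^+=[-0.5887, -2.0811]  P^+=[0.3542 0.1805; 0.1805 0.3332]
step 2: x^-=[-1.0049, -2.0811]  P^-=[0.5497 0.2401; 0.2401 0.5632]  H_jac=[-0.4348 -0.9005]  S=[1.0086]  K=[-0.4513; -0.6063]  nu=[-0.2911]  x^+=[-0.8735, -1.9047]  P^+=[0.3442 -0.0359; -0.0359 0.1924]
step 3: x^-=[-1.2545, -1.9047]  P^-=[0.4476 -0.0044; -0.0044 0.4224]  H_jac=[-0.5500 -0.8351]  S=[0.6859]  K=[-0.3535; -0.5107]  nu=[0.5093]  x^+=[-1.4345, -2.1648]  P^+=[0.3618 -0.1283; -0.1283 0.2435]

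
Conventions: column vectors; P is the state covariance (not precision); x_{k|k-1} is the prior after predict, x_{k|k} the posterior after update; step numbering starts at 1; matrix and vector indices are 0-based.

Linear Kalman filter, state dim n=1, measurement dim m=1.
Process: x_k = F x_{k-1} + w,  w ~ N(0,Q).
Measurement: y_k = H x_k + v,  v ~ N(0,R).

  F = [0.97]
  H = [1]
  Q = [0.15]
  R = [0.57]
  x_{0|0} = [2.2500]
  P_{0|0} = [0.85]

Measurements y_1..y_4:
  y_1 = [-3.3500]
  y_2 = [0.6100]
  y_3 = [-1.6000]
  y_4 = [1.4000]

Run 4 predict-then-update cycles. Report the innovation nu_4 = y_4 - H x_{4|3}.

innov = [2.2519]

step 1: x^-=[2.1825]  P^-=[0.9498]  S=[1.5198]  K=[0.6249]  nu=[-5.5325]  x^+=[-1.2750]  P^+=[0.3562]
step 2: x^-=[-1.2367]  P^-=[0.4852]  S=[1.0552]  K=[0.4598]  nu=[1.8467]  x^+=[-0.3876]  P^+=[0.2621]
step 3: x^-=[-0.3760]  P^-=[0.3966]  S=[0.9666]  K=[0.4103]  nu=[-1.2240]  x^+=[-0.8782]  P^+=[0.2339]
step 4: x^-=[-0.8519]  P^-=[0.3701]  S=[0.9401]  K=[0.3936]  nu=[2.2519]  x^+=[0.0346]  P^+=[0.2244]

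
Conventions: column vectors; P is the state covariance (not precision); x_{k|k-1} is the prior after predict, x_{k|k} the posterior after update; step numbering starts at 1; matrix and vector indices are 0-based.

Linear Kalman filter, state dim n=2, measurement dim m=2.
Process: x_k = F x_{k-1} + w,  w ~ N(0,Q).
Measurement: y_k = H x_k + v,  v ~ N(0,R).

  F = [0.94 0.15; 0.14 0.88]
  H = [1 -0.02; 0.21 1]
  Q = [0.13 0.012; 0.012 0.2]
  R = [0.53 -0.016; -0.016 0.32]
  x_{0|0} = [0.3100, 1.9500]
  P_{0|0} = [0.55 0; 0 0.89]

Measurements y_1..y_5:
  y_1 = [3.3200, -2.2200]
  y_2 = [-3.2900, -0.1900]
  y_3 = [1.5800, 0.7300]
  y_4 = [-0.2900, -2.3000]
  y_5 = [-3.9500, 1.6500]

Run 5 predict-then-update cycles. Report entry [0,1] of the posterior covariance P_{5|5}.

step 1: x^-=[0.5839, 1.7594]  P^-=[0.6360 0.2019; 0.2019 0.9000]  S=[1.1583 0.3006; 0.3006 1.3328]  K=[0.5102 0.1366; -0.0263 0.7130]  nu=[2.7713, -4.1020]  x^+=[1.4373, -1.2381]  P^+=[0.2678 -0.0207; -0.0207 0.2329]
step 2: x^-=[1.1653, -0.8883]  P^-=[0.3660 0.0604; 0.0604 0.3805]  S=[0.8938 0.1134; 0.1134 0.7421]  K=[0.3923 0.1251; -0.0083 0.5312]  nu=[-4.4731, 0.4536]  x^+=[-0.5328, -0.6102]  P^+=[0.2057 -0.0095; -0.0095 0.1721]
step 3: x^-=[-0.5923, -0.6116]  P^-=[0.3130 0.0538; 0.0538 0.3350]  S=[0.8410 0.0966; 0.0966 0.6914]  K=[0.3568 0.1230; -0.0016 0.5011]  nu=[2.1601, 1.4660]  x^+=[0.3587, 0.1196]  P^+=[0.1870 -0.0056; -0.0056 0.1615]
step 4: x^-=[0.3551, 0.1554]  P^-=[0.2973 0.0532; 0.0532 0.3274]  S=[0.8253 0.0928; 0.0928 0.6828]  K=[0.3452 0.1224; 0.0007 0.4957]  nu=[-0.6420, -2.5300]  x^+=[-0.1761, -1.0992]  P^+=[0.1809 -0.0044; -0.0044 0.1595]
step 5: x^-=[-0.3304, -0.9919]  P^-=[0.2922 0.0532; 0.0532 0.3260]  S=[0.8202 0.0918; 0.0918 0.6812]  K=[0.3413 0.1221; 0.0015 0.4948]  nu=[-3.6394, 2.7113]  x^+=[-1.2413, 0.3440]  P^+=[0.1788 -0.0039; -0.0039 0.1591]

P_post[0,1] = -0.0039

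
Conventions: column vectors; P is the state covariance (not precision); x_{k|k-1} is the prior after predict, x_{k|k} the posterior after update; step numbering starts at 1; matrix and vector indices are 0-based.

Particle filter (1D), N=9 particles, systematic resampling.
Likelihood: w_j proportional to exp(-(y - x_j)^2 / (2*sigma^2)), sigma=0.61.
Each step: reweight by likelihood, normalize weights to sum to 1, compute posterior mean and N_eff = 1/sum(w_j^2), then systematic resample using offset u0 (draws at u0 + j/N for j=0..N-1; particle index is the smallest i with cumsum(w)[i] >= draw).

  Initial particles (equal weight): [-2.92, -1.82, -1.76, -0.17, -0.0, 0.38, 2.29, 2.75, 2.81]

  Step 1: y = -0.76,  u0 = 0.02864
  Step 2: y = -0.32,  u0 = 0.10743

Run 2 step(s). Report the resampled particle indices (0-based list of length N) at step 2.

resampled_idx = [3, 4, 4, 5, 5, 6, 7, 7, 8]

step 1: w=[0.0011, 0.1266, 0.1495, 0.3590, 0.2638, 0.1000, 0.0000, 0.0000, 0.0000]  mean=-0.5199  Neff=4.0509  idx=[1, 2, 2, 3, 3, 3, 4, 4, 5]
step 2: w=[0.0091, 0.0115, 0.0115, 0.1816, 0.1816, 0.1816, 0.1631, 0.1631, 0.0969]  mean=-0.1130  Neff=6.1785  idx=[3, 4, 4, 5, 5, 6, 7, 7, 8]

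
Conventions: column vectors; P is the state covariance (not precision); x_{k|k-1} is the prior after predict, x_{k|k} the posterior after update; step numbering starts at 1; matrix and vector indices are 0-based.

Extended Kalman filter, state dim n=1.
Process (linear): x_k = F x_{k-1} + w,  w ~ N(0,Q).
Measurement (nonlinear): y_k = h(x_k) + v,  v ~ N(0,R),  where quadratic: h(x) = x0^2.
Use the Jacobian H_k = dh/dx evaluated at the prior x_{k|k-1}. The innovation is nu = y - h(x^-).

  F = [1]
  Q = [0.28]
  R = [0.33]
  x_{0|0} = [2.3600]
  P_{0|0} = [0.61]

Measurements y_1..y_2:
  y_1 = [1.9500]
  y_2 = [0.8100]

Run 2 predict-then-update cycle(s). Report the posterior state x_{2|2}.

step 1: x^-=[2.3600]  P^-=[0.8900]  H_jac=[4.7200]  S=[20.1578]  K=[0.2084]  nu=[-3.6196]  x^+=[1.6057]  P^+=[0.0146]
step 2: x^-=[1.6057]  P^-=[0.2946]  H_jac=[3.2114]  S=[3.3679]  K=[0.2809]  nu=[-1.7682]  x^+=[1.1090]  P^+=[0.0289]

x_post = [1.1090]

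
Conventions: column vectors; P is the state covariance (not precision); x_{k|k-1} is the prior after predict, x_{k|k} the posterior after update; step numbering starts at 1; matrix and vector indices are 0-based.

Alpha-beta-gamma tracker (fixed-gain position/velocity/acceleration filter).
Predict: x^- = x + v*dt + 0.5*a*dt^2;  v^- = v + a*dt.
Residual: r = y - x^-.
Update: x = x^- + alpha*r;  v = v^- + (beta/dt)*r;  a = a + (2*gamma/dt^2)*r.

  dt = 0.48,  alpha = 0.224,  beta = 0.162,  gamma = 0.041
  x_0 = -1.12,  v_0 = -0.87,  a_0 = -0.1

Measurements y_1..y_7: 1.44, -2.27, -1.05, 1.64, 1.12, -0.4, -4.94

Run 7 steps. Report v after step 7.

v_post = -0.0099

step 1: x_pred=-1.5491  r=2.9891  x^+=-0.8796  v^+=0.0908  a^+=0.9638
step 2: x_pred=-0.7249  r=-1.5451  x^+=-1.0710  v^+=0.0320  a^+=0.4139
step 3: x_pred=-1.0080  r=-0.0420  x^+=-1.0174  v^+=0.2165  a^+=0.3990
step 4: x_pred=-0.8675  r=2.5075  x^+=-0.3058  v^+=1.2543  a^+=1.2914
step 5: x_pred=0.4450  r=0.6750  x^+=0.5962  v^+=2.1020  a^+=1.5316
step 6: x_pred=1.7816  r=-2.1816  x^+=1.2929  v^+=2.1009  a^+=0.7552
step 7: x_pred=2.3884  r=-7.3284  x^+=0.7468  v^+=-0.0099  a^+=-1.8530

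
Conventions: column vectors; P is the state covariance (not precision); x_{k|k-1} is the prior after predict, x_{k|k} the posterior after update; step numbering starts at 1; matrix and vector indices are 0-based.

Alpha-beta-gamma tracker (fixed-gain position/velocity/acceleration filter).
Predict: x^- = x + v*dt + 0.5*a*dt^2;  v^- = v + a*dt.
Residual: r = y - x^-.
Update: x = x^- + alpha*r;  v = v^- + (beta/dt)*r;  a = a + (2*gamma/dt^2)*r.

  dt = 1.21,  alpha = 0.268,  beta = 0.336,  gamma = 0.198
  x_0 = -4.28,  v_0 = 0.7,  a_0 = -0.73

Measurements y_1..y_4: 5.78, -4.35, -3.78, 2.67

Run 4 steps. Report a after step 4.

step 1: x_pred=-3.9674  r=9.7474  x^+=-1.3551  v^+=2.5234  a^+=1.9064
step 2: x_pred=3.0938  r=-7.4438  x^+=1.0989  v^+=2.7631  a^+=-0.1069
step 3: x_pred=4.3640  r=-8.1440  x^+=2.1814  v^+=0.3723  a^+=-2.3097
step 4: x_pred=0.9410  r=1.7290  x^+=1.4044  v^+=-1.9423  a^+=-1.8420

a_post = -1.8420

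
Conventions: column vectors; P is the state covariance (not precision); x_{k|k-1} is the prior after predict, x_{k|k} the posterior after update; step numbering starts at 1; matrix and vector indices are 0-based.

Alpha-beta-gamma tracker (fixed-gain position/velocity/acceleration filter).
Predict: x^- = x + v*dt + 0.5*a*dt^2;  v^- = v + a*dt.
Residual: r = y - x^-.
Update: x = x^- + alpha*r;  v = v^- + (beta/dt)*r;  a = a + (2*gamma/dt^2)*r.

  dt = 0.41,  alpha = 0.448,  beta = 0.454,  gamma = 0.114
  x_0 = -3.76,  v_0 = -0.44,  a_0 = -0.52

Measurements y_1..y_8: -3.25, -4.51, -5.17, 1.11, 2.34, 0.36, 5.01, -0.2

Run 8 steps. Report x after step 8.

x_post = 4.9105

step 1: x_pred=-3.9841  r=0.7341  x^+=-3.6552  v^+=0.1597  a^+=0.4757
step 2: x_pred=-3.5498  r=-0.9602  x^+=-3.9800  v^+=-0.7086  a^+=-0.8267
step 3: x_pred=-4.3399  r=-0.8301  x^+=-4.7118  v^+=-1.9666  a^+=-1.9525
step 4: x_pred=-5.6822  r=6.7922  x^+=-2.6393  v^+=4.7540  a^+=7.2600
step 5: x_pred=-0.0800  r=2.4200  x^+=1.0042  v^+=10.4103  a^+=10.5423
step 6: x_pred=6.1585  r=-5.7985  x^+=3.5608  v^+=8.3119  a^+=2.6776
step 7: x_pred=7.1937  r=-2.1837  x^+=6.2154  v^+=6.9917  a^+=-0.2842
step 8: x_pred=9.0581  r=-9.2581  x^+=4.9105  v^+=-3.3765  a^+=-12.8413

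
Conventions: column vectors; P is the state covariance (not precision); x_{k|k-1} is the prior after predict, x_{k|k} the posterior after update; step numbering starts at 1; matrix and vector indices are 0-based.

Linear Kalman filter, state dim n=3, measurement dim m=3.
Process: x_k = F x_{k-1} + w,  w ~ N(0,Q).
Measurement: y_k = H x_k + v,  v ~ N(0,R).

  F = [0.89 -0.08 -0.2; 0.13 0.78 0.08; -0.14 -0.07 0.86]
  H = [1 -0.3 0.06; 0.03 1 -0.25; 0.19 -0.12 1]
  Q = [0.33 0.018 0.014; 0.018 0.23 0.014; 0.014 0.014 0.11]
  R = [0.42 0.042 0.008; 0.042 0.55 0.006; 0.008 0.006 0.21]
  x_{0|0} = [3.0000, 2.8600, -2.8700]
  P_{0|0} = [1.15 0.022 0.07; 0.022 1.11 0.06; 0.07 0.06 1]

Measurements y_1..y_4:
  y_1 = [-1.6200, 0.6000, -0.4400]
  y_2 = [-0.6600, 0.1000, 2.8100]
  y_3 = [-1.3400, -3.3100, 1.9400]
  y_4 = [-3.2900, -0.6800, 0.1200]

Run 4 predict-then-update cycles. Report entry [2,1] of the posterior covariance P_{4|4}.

P_post[2,1] = 0.0208

step 1: x^-=[3.0152, 2.3912, -3.0884]  P^-=[1.2619 0.0743 -0.2439; 0.0743 0.9446 0.0456; -0.2439 0.0456 0.8539]  S=[1.6945 -0.0760 0.0591; -0.0760 1.5344 -0.2485; 0.0591 -0.2485 1.0161]  K=[0.7301 0.1458 -0.0197; -0.0976 0.6218 0.1050; -0.1494 0.0080 0.8001]  nu=[-3.7325, -2.6538, 2.3625]  x^+=[-0.1435, 1.3533, -0.6621]  P^+=[0.3420 0.0875 -0.0519; 0.0875 0.3484 0.0502; -0.0519 0.0502 0.1828]
step 2: x^-=[-0.1036, 0.9839, -0.6440]  P^-=[0.6181 0.0822 -0.1065; 0.0822 0.4719 0.0191; -0.1065 0.0191 0.2617]  S=[1.0187 0.0256 0.0300; 0.0256 1.0357 -0.0756; 0.0300 -0.0756 0.4520]  K=[0.5741 0.1075 -0.0177; -0.0696 0.4575 0.0328; -0.1104 -0.0060 0.5355]  nu=[-0.2226, -1.0418, 3.5918]  x^+=[-0.4071, 0.6406, 1.3102]  P^+=[0.2674 0.0648 -0.0415; 0.0648 0.2537 0.0272; -0.0415 0.0272 0.1227]
step 3: x^-=[-0.6756, 0.5516, 1.1389]  P^-=[0.5548 0.0691 -0.0767; 0.0691 0.4053 0.0100; -0.0767 0.0100 0.2152]  S=[0.9610 0.0227 0.0480; 0.0227 0.9696 -0.0688; 0.0480 -0.0688 0.4164]  K=[0.5486 0.0955 0.0015; -0.0647 0.4202 0.0156; -0.0937 -0.0108 0.4880]  nu=[-0.5673, -3.5566, 0.9956]  x^+=[-1.3250, -0.8908, 1.7162]  P^+=[0.2543 0.0590 -0.0360; 0.0590 0.2322 0.0219; -0.0360 0.0219 0.1111]
step 4: x^-=[-1.4512, -0.7298, 1.7238]  P^-=[0.5425 0.0663 -0.0683; 0.0663 0.3902 0.0083; -0.0683 0.0083 0.2055]  S=[0.9501 0.0219 0.0541; 0.0219 0.9544 -0.0670; 0.0541 -0.0670 0.4097]  K=[0.5431 0.0926 0.0090; -0.0631 0.4111 0.0123; -0.0884 -0.0117 0.4772]  nu=[-2.1612, 0.5243, -1.4156]  x^+=[-2.5891, -0.3953, 1.2332]  P^+=[0.2514 0.0577 -0.0341; 0.0577 0.2270 0.0208; -0.0341 0.0208 0.1084]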